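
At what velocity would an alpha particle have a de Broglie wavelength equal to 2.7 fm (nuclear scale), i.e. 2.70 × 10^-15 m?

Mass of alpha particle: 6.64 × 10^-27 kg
3.70 × 10^7 m/s

From λ = h/(mv), solve for v:

v = h/(mλ)
v = (6.626 × 10^-34 J·s) / (6.64 × 10^-27 kg × 2.70 × 10^-15 m)
v = 3.70 × 10^7 m/s

Note: This velocity is 12.3% of the speed of light, so relativistic corrections would be needed for a more accurate calculation.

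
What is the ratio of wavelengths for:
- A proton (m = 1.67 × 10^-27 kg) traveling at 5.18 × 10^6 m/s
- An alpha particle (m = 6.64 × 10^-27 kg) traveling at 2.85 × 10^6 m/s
λ₁/λ₂ = 2.19

Using λ = h/(mv):

λ₁ = h/(m₁v₁) = 7.66 × 10^-14 m
λ₂ = h/(m₂v₂) = 3.50 × 10^-14 m

Ratio λ₁/λ₂ = (m₂v₂)/(m₁v₁)
         = (6.64 × 10^-27 kg × 2.85 × 10^6 m/s) / (1.67 × 10^-27 kg × 5.18 × 10^6 m/s)
         = 2.19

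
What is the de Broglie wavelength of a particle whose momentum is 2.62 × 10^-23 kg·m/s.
2.53 × 10^-11 m

Using the de Broglie relation λ = h/p:

λ = h/p
λ = (6.626 × 10^-34 J·s) / (2.62 × 10^-23 kg·m/s)
λ = 2.53 × 10^-11 m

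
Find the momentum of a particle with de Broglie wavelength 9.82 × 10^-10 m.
6.75 × 10^-25 kg·m/s

From the de Broglie relation λ = h/p, we solve for p:

p = h/λ
p = (6.626 × 10^-34 J·s) / (9.82 × 10^-10 m)
p = 6.75 × 10^-25 kg·m/s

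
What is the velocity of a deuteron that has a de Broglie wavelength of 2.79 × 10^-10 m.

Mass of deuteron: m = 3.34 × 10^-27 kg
7.11 × 10^2 m/s

From the de Broglie relation λ = h/(mv), we solve for v:

v = h/(mλ)
v = (6.626 × 10^-34 J·s) / (3.34 × 10^-27 kg × 2.79 × 10^-10 m)
v = 7.11 × 10^2 m/s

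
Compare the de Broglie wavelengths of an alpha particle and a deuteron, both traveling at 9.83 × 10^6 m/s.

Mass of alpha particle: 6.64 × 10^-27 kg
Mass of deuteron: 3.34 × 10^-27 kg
The deuteron has the longer wavelength.

Using λ = h/(mv), since both particles have the same velocity, the wavelength depends only on mass.

For alpha particle: λ₁ = h/(m₁v) = 1.02 × 10^-14 m
For deuteron: λ₂ = h/(m₂v) = 2.02 × 10^-14 m

Since λ ∝ 1/m at constant velocity, the lighter particle has the longer wavelength.

The deuteron has the longer de Broglie wavelength.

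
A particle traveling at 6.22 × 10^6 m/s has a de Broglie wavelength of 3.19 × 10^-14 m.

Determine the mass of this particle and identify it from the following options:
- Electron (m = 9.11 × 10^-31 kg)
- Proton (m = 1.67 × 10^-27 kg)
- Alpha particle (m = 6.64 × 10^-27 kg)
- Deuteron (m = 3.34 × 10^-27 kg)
The particle is a deuteron.

From λ = h/(mv), solve for mass:

m = h/(λv)
m = (6.626 × 10^-34 J·s) / (3.19 × 10^-14 m × 6.22 × 10^6 m/s)
m = 3.34 × 10^-27 kg

Comparing with the listed masses, this is closest to a deuteron.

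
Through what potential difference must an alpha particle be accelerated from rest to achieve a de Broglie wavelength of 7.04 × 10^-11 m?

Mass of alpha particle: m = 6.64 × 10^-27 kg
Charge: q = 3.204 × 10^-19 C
2.08 × 10^-2 V

From λ = h/√(2mqV), we solve for V:

λ² = h²/(2mqV)
V = h²/(2mqλ²)
V = (6.626 × 10^-34 J·s)² / (2 × 6.64 × 10^-27 kg × 3.204 × 10^-19 C × (7.04 × 10^-11 m)²)
V = 2.08 × 10^-2 V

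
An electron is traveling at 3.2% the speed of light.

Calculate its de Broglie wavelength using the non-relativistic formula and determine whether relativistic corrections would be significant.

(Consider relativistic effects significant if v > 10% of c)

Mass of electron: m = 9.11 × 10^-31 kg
No, relativistic corrections are not needed.

Using the non-relativistic de Broglie formula λ = h/(mv):

v = 3.2% × c = 9.593 × 10^6 m/s

λ = h/(mv)
λ = (6.626 × 10^-34 J·s) / (9.11 × 10^-31 kg × 9.593 × 10^6 m/s)
λ = 7.58 × 10^-11 m

Since v = 3.2% of c < 10% of c, relativistic corrections are NOT significant and this non-relativistic result is a good approximation.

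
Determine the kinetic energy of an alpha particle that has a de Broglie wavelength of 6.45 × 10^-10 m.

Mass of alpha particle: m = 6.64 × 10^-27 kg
7.95 × 10^-23 J (or 4.96 × 10^-4 eV)

From λ = h/√(2mKE), we solve for KE:

λ² = h²/(2mKE)
KE = h²/(2mλ²)
KE = (6.626 × 10^-34 J·s)² / (2 × 6.64 × 10^-27 kg × (6.45 × 10^-10 m)²)
KE = 7.95 × 10^-23 J
KE = 4.96 × 10^-4 eV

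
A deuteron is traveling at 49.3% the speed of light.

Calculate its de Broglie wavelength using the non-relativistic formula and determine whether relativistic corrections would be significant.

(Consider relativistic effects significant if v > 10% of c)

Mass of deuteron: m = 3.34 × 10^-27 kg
Yes, relativistic corrections are needed.

Using the non-relativistic de Broglie formula λ = h/(mv):

v = 49.3% × c = 1.478 × 10^8 m/s

λ = h/(mv)
λ = (6.626 × 10^-34 J·s) / (3.34 × 10^-27 kg × 1.478 × 10^8 m/s)
λ = 1.34 × 10^-15 m

Since v = 49.3% of c > 10% of c, relativistic corrections ARE significant and the actual wavelength would differ from this non-relativistic estimate.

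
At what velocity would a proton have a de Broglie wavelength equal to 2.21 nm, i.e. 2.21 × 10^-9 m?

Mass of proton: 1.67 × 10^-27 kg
1.80 × 10^2 m/s

From λ = h/(mv), solve for v:

v = h/(mλ)
v = (6.626 × 10^-34 J·s) / (1.67 × 10^-27 kg × 2.21 × 10^-9 m)
v = 1.80 × 10^2 m/s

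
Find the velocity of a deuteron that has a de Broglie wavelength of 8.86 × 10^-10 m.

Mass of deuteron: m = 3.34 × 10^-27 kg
2.24 × 10^2 m/s

From the de Broglie relation λ = h/(mv), we solve for v:

v = h/(mλ)
v = (6.626 × 10^-34 J·s) / (3.34 × 10^-27 kg × 8.86 × 10^-10 m)
v = 2.24 × 10^2 m/s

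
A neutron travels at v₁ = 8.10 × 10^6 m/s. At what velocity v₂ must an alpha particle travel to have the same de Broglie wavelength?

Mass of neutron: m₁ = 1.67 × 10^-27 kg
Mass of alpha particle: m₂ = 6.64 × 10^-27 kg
v₂ = 2.04 × 10^6 m/s

For equal de Broglie wavelengths: λ₁ = λ₂

h/(m₁v₁) = h/(m₂v₂)
m₁v₁ = m₂v₂
v₂ = v₁ · (m₁/m₂)

v₂ = 8.10 × 10^6 m/s × (1.67 × 10^-27 kg / 6.64 × 10^-27 kg)
v₂ = 2.04 × 10^6 m/s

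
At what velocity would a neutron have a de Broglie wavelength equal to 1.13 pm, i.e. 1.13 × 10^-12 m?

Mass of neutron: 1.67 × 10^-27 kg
3.51 × 10^5 m/s

From λ = h/(mv), solve for v:

v = h/(mλ)
v = (6.626 × 10^-34 J·s) / (1.67 × 10^-27 kg × 1.13 × 10^-12 m)
v = 3.51 × 10^5 m/s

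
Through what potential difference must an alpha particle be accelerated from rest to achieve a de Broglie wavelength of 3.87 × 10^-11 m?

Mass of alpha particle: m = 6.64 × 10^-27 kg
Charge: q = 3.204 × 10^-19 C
6.89 × 10^-2 V

From λ = h/√(2mqV), we solve for V:

λ² = h²/(2mqV)
V = h²/(2mqλ²)
V = (6.626 × 10^-34 J·s)² / (2 × 6.64 × 10^-27 kg × 3.204 × 10^-19 C × (3.87 × 10^-11 m)²)
V = 6.89 × 10^-2 V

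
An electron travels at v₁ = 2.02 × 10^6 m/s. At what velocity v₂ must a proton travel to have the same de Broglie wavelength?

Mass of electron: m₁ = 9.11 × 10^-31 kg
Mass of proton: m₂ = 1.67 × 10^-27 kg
v₂ = 1.10 × 10^3 m/s

For equal de Broglie wavelengths: λ₁ = λ₂

h/(m₁v₁) = h/(m₂v₂)
m₁v₁ = m₂v₂
v₂ = v₁ · (m₁/m₂)

v₂ = 2.02 × 10^6 m/s × (9.11 × 10^-31 kg / 1.67 × 10^-27 kg)
v₂ = 1.10 × 10^3 m/s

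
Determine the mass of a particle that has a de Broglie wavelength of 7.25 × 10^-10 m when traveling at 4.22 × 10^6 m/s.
2.17 × 10^-31 kg

From the de Broglie relation λ = h/(mv), we solve for m:

m = h/(λv)
m = (6.626 × 10^-34 J·s) / (7.25 × 10^-10 m × 4.22 × 10^6 m/s)
m = 2.17 × 10^-31 kg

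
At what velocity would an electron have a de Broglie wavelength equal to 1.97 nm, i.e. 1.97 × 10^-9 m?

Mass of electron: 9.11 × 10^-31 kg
3.69 × 10^5 m/s

From λ = h/(mv), solve for v:

v = h/(mλ)
v = (6.626 × 10^-34 J·s) / (9.11 × 10^-31 kg × 1.97 × 10^-9 m)
v = 3.69 × 10^5 m/s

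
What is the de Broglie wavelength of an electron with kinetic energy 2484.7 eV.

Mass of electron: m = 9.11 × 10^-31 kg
2.46 × 10^-11 m

Using λ = h/√(2mKE):

First convert KE to Joules: KE = 2484.7 eV = 3.981 × 10^-16 J

λ = h/√(2mKE)
λ = (6.626 × 10^-34 J·s) / √(2 × 9.11 × 10^-31 kg × 3.981 × 10^-16 J)
λ = 2.46 × 10^-11 m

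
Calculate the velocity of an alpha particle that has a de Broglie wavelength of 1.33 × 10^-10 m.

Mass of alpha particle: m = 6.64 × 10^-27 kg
7.50 × 10^2 m/s

From the de Broglie relation λ = h/(mv), we solve for v:

v = h/(mλ)
v = (6.626 × 10^-34 J·s) / (6.64 × 10^-27 kg × 1.33 × 10^-10 m)
v = 7.50 × 10^2 m/s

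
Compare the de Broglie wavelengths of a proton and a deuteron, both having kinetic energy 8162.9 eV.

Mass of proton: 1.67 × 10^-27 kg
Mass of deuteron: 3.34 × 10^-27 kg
The proton has the longer wavelength.

Using λ = h/√(2mKE):

For proton: λ₁ = h/√(2m₁KE) = 3.17 × 10^-13 m
For deuteron: λ₂ = h/√(2m₂KE) = 2.24 × 10^-13 m

Since λ ∝ 1/√m at constant kinetic energy, the lighter particle has the longer wavelength.

The proton has the longer de Broglie wavelength.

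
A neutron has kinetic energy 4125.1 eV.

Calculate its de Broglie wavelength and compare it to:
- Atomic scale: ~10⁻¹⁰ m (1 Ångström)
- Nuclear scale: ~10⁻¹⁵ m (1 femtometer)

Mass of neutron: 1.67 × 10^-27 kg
λ = 4.46 × 10^-13 m, which is between nuclear and atomic scales.

Using λ = h/√(2mKE):

KE = 4125.1 eV = 6.609 × 10^-16 J

λ = h/√(2mKE)
λ = (6.626 × 10^-34 J·s) / √(2 × 1.67 × 10^-27 kg × 6.609 × 10^-16 J)
λ = 4.46 × 10^-13 m

Comparison:
- Atomic scale (10⁻¹⁰ m): λ is 0.0045× this size
- Nuclear scale (10⁻¹⁵ m): λ is 4.5e+02× this size

The wavelength is between nuclear and atomic scales.

This wavelength is appropriate for probing atomic structure but too large for nuclear physics experiments.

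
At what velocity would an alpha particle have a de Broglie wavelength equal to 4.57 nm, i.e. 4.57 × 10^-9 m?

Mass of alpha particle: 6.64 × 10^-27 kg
2.18 × 10^1 m/s

From λ = h/(mv), solve for v:

v = h/(mλ)
v = (6.626 × 10^-34 J·s) / (6.64 × 10^-27 kg × 4.57 × 10^-9 m)
v = 2.18 × 10^1 m/s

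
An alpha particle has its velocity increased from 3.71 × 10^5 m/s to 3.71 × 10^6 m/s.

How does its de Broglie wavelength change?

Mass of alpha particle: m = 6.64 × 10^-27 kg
The wavelength decreases by a factor of 10.

Using λ = h/(mv):

Initial wavelength: λ₁ = h/(mv₁) = 2.69 × 10^-13 m
Final wavelength: λ₂ = h/(mv₂) = 2.69 × 10^-14 m

Since λ ∝ 1/v, when velocity increases by a factor of 10, the wavelength decreases by a factor of 10.

λ₂/λ₁ = v₁/v₂ = 1/10

The wavelength decreases by a factor of 10.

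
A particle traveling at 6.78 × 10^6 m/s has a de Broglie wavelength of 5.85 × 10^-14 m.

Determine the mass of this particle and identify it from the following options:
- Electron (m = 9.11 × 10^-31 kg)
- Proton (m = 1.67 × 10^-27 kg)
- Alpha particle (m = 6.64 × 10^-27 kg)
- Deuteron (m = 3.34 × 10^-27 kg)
The particle is a proton.

From λ = h/(mv), solve for mass:

m = h/(λv)
m = (6.626 × 10^-34 J·s) / (5.85 × 10^-14 m × 6.78 × 10^6 m/s)
m = 1.67 × 10^-27 kg

Comparing with the listed masses, this is closest to a proton.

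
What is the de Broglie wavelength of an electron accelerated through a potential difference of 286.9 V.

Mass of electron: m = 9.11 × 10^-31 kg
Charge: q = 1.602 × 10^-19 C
7.24 × 10^-11 m

When a particle is accelerated through voltage V, it gains kinetic energy KE = qV.

The de Broglie wavelength is then λ = h/√(2mqV):

λ = h/√(2mqV)
λ = (6.626 × 10^-34 J·s) / √(2 × 9.11 × 10^-31 kg × 1.602 × 10^-19 C × 286.9 V)
λ = 7.24 × 10^-11 m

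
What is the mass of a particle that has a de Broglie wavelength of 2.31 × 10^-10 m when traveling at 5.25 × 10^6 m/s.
5.46 × 10^-31 kg

From the de Broglie relation λ = h/(mv), we solve for m:

m = h/(λv)
m = (6.626 × 10^-34 J·s) / (2.31 × 10^-10 m × 5.25 × 10^6 m/s)
m = 5.46 × 10^-31 kg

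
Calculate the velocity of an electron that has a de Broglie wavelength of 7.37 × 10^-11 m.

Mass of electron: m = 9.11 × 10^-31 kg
9.87 × 10^6 m/s

From the de Broglie relation λ = h/(mv), we solve for v:

v = h/(mλ)
v = (6.626 × 10^-34 J·s) / (9.11 × 10^-31 kg × 7.37 × 10^-11 m)
v = 9.87 × 10^6 m/s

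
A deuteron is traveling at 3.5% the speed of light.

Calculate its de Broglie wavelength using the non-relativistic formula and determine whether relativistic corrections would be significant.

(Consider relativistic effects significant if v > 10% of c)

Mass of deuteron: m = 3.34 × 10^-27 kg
No, relativistic corrections are not needed.

Using the non-relativistic de Broglie formula λ = h/(mv):

v = 3.5% × c = 1.049 × 10^7 m/s

λ = h/(mv)
λ = (6.626 × 10^-34 J·s) / (3.34 × 10^-27 kg × 1.049 × 10^7 m/s)
λ = 1.89 × 10^-14 m

Since v = 3.5% of c < 10% of c, relativistic corrections are NOT significant and this non-relativistic result is a good approximation.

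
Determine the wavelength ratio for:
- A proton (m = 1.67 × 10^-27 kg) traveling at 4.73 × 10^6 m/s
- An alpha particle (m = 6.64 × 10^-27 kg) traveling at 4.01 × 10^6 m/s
λ₁/λ₂ = 3.37

Using λ = h/(mv):

λ₁ = h/(m₁v₁) = 8.39 × 10^-14 m
λ₂ = h/(m₂v₂) = 2.49 × 10^-14 m

Ratio λ₁/λ₂ = (m₂v₂)/(m₁v₁)
         = (6.64 × 10^-27 kg × 4.01 × 10^6 m/s) / (1.67 × 10^-27 kg × 4.73 × 10^6 m/s)
         = 3.37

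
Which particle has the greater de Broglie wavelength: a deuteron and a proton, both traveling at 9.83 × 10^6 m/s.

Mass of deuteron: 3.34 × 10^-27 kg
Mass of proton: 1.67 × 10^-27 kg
The proton has the longer wavelength.

Using λ = h/(mv), since both particles have the same velocity, the wavelength depends only on mass.

For deuteron: λ₁ = h/(m₁v) = 2.02 × 10^-14 m
For proton: λ₂ = h/(m₂v) = 4.04 × 10^-14 m

Since λ ∝ 1/m at constant velocity, the lighter particle has the longer wavelength.

The proton has the longer de Broglie wavelength.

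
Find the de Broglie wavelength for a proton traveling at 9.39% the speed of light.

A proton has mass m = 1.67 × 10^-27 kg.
1.41 × 10^-14 m

Using the de Broglie relation λ = h/(mv):

v = 9.39% × c = 2.815 × 10^7 m/s

λ = h/(mv)
λ = (6.626 × 10^-34 J·s) / (1.67 × 10^-27 kg × 2.815 × 10^7 m/s)
λ = 1.41 × 10^-14 m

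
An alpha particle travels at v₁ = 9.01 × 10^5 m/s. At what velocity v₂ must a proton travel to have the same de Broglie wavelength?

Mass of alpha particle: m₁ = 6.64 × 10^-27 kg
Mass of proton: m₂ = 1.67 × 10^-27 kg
v₂ = 3.58 × 10^6 m/s

For equal de Broglie wavelengths: λ₁ = λ₂

h/(m₁v₁) = h/(m₂v₂)
m₁v₁ = m₂v₂
v₂ = v₁ · (m₁/m₂)

v₂ = 9.01 × 10^5 m/s × (6.64 × 10^-27 kg / 1.67 × 10^-27 kg)
v₂ = 3.58 × 10^6 m/s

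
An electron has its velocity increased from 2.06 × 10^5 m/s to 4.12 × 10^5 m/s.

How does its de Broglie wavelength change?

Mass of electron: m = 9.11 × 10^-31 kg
The wavelength decreases by a factor of 2.

Using λ = h/(mv):

Initial wavelength: λ₁ = h/(mv₁) = 3.53 × 10^-9 m
Final wavelength: λ₂ = h/(mv₂) = 1.77 × 10^-9 m

Since λ ∝ 1/v, when velocity increases by a factor of 2, the wavelength decreases by a factor of 2.

λ₂/λ₁ = v₁/v₂ = 1/2

The wavelength decreases by a factor of 2.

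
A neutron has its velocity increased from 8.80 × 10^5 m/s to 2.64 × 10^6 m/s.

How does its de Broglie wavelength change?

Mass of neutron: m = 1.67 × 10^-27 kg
The wavelength decreases by a factor of 3.

Using λ = h/(mv):

Initial wavelength: λ₁ = h/(mv₁) = 4.51 × 10^-13 m
Final wavelength: λ₂ = h/(mv₂) = 1.50 × 10^-13 m

Since λ ∝ 1/v, when velocity increases by a factor of 3, the wavelength decreases by a factor of 3.

λ₂/λ₁ = v₁/v₂ = 1/3

The wavelength decreases by a factor of 3.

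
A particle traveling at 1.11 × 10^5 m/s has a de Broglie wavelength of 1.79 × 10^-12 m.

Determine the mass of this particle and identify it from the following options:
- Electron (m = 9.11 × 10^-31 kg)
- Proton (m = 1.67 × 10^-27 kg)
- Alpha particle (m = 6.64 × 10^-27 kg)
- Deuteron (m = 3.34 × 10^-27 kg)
The particle is a deuteron.

From λ = h/(mv), solve for mass:

m = h/(λv)
m = (6.626 × 10^-34 J·s) / (1.79 × 10^-12 m × 1.11 × 10^5 m/s)
m = 3.33 × 10^-27 kg

Comparing with the listed masses, this is closest to a deuteron.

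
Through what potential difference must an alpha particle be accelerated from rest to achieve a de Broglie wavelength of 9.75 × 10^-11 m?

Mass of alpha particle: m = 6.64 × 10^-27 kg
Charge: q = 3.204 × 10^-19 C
1.09 × 10^-2 V

From λ = h/√(2mqV), we solve for V:

λ² = h²/(2mqV)
V = h²/(2mqλ²)
V = (6.626 × 10^-34 J·s)² / (2 × 6.64 × 10^-27 kg × 3.204 × 10^-19 C × (9.75 × 10^-11 m)²)
V = 1.09 × 10^-2 V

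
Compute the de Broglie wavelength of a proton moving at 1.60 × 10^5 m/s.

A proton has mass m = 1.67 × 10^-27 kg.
2.48 × 10^-12 m

Using the de Broglie relation λ = h/(mv):

λ = h/(mv)
λ = (6.626 × 10^-34 J·s) / (1.67 × 10^-27 kg × 1.60 × 10^5 m/s)
λ = 2.48 × 10^-12 m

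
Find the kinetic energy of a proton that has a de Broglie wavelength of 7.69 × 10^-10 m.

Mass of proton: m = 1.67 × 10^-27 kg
2.22 × 10^-22 J (or 1.39 × 10^-3 eV)

From λ = h/√(2mKE), we solve for KE:

λ² = h²/(2mKE)
KE = h²/(2mλ²)
KE = (6.626 × 10^-34 J·s)² / (2 × 1.67 × 10^-27 kg × (7.69 × 10^-10 m)²)
KE = 2.22 × 10^-22 J
KE = 1.39 × 10^-3 eV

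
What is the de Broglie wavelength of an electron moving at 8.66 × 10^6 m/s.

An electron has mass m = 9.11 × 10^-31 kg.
8.40 × 10^-11 m

Using the de Broglie relation λ = h/(mv):

λ = h/(mv)
λ = (6.626 × 10^-34 J·s) / (9.11 × 10^-31 kg × 8.66 × 10^6 m/s)
λ = 8.40 × 10^-11 m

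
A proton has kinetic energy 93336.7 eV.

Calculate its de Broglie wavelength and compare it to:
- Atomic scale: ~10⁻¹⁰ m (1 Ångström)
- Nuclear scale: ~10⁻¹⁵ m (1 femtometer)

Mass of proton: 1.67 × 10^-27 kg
λ = 9.38 × 10^-14 m, which is between nuclear and atomic scales.

Using λ = h/√(2mKE):

KE = 93336.7 eV = 1.495 × 10^-14 J

λ = h/√(2mKE)
λ = (6.626 × 10^-34 J·s) / √(2 × 1.67 × 10^-27 kg × 1.495 × 10^-14 J)
λ = 9.38 × 10^-14 m

Comparison:
- Atomic scale (10⁻¹⁰ m): λ is 0.00094× this size
- Nuclear scale (10⁻¹⁵ m): λ is 94× this size

The wavelength is between nuclear and atomic scales.

This wavelength is appropriate for probing atomic structure but too large for nuclear physics experiments.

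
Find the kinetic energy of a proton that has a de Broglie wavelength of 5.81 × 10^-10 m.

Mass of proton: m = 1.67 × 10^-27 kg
3.89 × 10^-22 J (or 2.43 × 10^-3 eV)

From λ = h/√(2mKE), we solve for KE:

λ² = h²/(2mKE)
KE = h²/(2mλ²)
KE = (6.626 × 10^-34 J·s)² / (2 × 1.67 × 10^-27 kg × (5.81 × 10^-10 m)²)
KE = 3.89 × 10^-22 J
KE = 2.43 × 10^-3 eV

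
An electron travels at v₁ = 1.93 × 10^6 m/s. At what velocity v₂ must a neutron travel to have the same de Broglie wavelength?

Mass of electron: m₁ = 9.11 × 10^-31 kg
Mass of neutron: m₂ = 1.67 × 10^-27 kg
v₂ = 1.05 × 10^3 m/s

For equal de Broglie wavelengths: λ₁ = λ₂

h/(m₁v₁) = h/(m₂v₂)
m₁v₁ = m₂v₂
v₂ = v₁ · (m₁/m₂)

v₂ = 1.93 × 10^6 m/s × (9.11 × 10^-31 kg / 1.67 × 10^-27 kg)
v₂ = 1.05 × 10^3 m/s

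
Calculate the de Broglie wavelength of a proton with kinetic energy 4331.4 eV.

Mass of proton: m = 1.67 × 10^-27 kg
4.35 × 10^-13 m

Using λ = h/√(2mKE):

First convert KE to Joules: KE = 4331.4 eV = 6.940 × 10^-16 J

λ = h/√(2mKE)
λ = (6.626 × 10^-34 J·s) / √(2 × 1.67 × 10^-27 kg × 6.940 × 10^-16 J)
λ = 4.35 × 10^-13 m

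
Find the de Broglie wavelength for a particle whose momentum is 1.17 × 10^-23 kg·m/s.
5.66 × 10^-11 m

Using the de Broglie relation λ = h/p:

λ = h/p
λ = (6.626 × 10^-34 J·s) / (1.17 × 10^-23 kg·m/s)
λ = 5.66 × 10^-11 m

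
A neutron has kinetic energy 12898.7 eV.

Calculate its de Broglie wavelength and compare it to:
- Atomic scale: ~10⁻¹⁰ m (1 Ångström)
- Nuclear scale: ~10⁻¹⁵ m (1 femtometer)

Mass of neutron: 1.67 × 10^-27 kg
λ = 2.52 × 10^-13 m, which is between nuclear and atomic scales.

Using λ = h/√(2mKE):

KE = 12898.7 eV = 2.067 × 10^-15 J

λ = h/√(2mKE)
λ = (6.626 × 10^-34 J·s) / √(2 × 1.67 × 10^-27 kg × 2.067 × 10^-15 J)
λ = 2.52 × 10^-13 m

Comparison:
- Atomic scale (10⁻¹⁰ m): λ is 0.0025× this size
- Nuclear scale (10⁻¹⁵ m): λ is 2.5e+02× this size

The wavelength is between nuclear and atomic scales.

This wavelength is appropriate for probing atomic structure but too large for nuclear physics experiments.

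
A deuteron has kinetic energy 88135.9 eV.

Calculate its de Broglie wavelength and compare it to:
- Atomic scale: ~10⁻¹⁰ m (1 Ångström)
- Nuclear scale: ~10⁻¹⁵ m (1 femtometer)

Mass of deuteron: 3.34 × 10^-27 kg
λ = 6.82 × 10^-14 m, which is between nuclear and atomic scales.

Using λ = h/√(2mKE):

KE = 88135.9 eV = 1.412 × 10^-14 J

λ = h/√(2mKE)
λ = (6.626 × 10^-34 J·s) / √(2 × 3.34 × 10^-27 kg × 1.412 × 10^-14 J)
λ = 6.82 × 10^-14 m

Comparison:
- Atomic scale (10⁻¹⁰ m): λ is 0.00068× this size
- Nuclear scale (10⁻¹⁵ m): λ is 68× this size

The wavelength is between nuclear and atomic scales.

This wavelength is appropriate for probing atomic structure but too large for nuclear physics experiments.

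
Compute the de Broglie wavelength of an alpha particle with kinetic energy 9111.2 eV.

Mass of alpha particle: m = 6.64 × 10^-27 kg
1.50 × 10^-13 m

Using λ = h/√(2mKE):

First convert KE to Joules: KE = 9111.2 eV = 1.460 × 10^-15 J

λ = h/√(2mKE)
λ = (6.626 × 10^-34 J·s) / √(2 × 6.64 × 10^-27 kg × 1.460 × 10^-15 J)
λ = 1.50 × 10^-13 m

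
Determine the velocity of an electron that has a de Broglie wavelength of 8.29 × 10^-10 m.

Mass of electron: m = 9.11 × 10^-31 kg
8.77 × 10^5 m/s

From the de Broglie relation λ = h/(mv), we solve for v:

v = h/(mλ)
v = (6.626 × 10^-34 J·s) / (9.11 × 10^-31 kg × 8.29 × 10^-10 m)
v = 8.77 × 10^5 m/s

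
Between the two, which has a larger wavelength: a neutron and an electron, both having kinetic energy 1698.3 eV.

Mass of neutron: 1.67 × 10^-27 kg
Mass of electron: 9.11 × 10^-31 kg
The electron has the longer wavelength.

Using λ = h/√(2mKE):

For neutron: λ₁ = h/√(2m₁KE) = 6.95 × 10^-13 m
For electron: λ₂ = h/√(2m₂KE) = 2.98 × 10^-11 m

Since λ ∝ 1/√m at constant kinetic energy, the lighter particle has the longer wavelength.

The electron has the longer de Broglie wavelength.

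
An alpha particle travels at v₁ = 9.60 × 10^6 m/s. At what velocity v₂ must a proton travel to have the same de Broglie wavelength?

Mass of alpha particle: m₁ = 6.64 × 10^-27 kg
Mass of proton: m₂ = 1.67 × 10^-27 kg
v₂ = 3.82 × 10^7 m/s

For equal de Broglie wavelengths: λ₁ = λ₂

h/(m₁v₁) = h/(m₂v₂)
m₁v₁ = m₂v₂
v₂ = v₁ · (m₁/m₂)

v₂ = 9.60 × 10^6 m/s × (6.64 × 10^-27 kg / 1.67 × 10^-27 kg)
v₂ = 3.82 × 10^7 m/s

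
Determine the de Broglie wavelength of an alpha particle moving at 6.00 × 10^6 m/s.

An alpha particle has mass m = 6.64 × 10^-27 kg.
1.66 × 10^-14 m

Using the de Broglie relation λ = h/(mv):

λ = h/(mv)
λ = (6.626 × 10^-34 J·s) / (6.64 × 10^-27 kg × 6.00 × 10^6 m/s)
λ = 1.66 × 10^-14 m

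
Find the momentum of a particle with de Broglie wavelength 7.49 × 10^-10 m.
8.85 × 10^-25 kg·m/s

From the de Broglie relation λ = h/p, we solve for p:

p = h/λ
p = (6.626 × 10^-34 J·s) / (7.49 × 10^-10 m)
p = 8.85 × 10^-25 kg·m/s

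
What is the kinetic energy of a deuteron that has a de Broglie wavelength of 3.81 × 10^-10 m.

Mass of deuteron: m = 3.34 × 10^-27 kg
4.53 × 10^-22 J (or 2.83 × 10^-3 eV)

From λ = h/√(2mKE), we solve for KE:

λ² = h²/(2mKE)
KE = h²/(2mλ²)
KE = (6.626 × 10^-34 J·s)² / (2 × 3.34 × 10^-27 kg × (3.81 × 10^-10 m)²)
KE = 4.53 × 10^-22 J
KE = 2.83 × 10^-3 eV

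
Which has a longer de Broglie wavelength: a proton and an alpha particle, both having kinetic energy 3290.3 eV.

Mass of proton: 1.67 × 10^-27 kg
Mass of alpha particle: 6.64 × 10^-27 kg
The proton has the longer wavelength.

Using λ = h/√(2mKE):

For proton: λ₁ = h/√(2m₁KE) = 4.99 × 10^-13 m
For alpha particle: λ₂ = h/√(2m₂KE) = 2.50 × 10^-13 m

Since λ ∝ 1/√m at constant kinetic energy, the lighter particle has the longer wavelength.

The proton has the longer de Broglie wavelength.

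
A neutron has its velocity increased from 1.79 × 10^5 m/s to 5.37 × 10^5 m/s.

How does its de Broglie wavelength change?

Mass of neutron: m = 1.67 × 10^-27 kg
The wavelength decreases by a factor of 3.

Using λ = h/(mv):

Initial wavelength: λ₁ = h/(mv₁) = 2.22 × 10^-12 m
Final wavelength: λ₂ = h/(mv₂) = 7.39 × 10^-13 m

Since λ ∝ 1/v, when velocity increases by a factor of 3, the wavelength decreases by a factor of 3.

λ₂/λ₁ = v₁/v₂ = 1/3

The wavelength decreases by a factor of 3.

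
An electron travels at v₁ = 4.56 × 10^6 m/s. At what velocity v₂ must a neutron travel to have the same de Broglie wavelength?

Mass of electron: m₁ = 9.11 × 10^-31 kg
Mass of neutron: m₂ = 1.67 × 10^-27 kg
v₂ = 2.49 × 10^3 m/s

For equal de Broglie wavelengths: λ₁ = λ₂

h/(m₁v₁) = h/(m₂v₂)
m₁v₁ = m₂v₂
v₂ = v₁ · (m₁/m₂)

v₂ = 4.56 × 10^6 m/s × (9.11 × 10^-31 kg / 1.67 × 10^-27 kg)
v₂ = 2.49 × 10^3 m/s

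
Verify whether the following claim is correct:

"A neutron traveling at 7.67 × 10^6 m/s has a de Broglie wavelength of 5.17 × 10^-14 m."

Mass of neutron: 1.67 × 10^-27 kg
True

The claim is correct.

Using λ = h/(mv):
λ = (6.626 × 10^-34 J·s) / (1.67 × 10^-27 kg × 7.67 × 10^6 m/s)
λ = 5.17 × 10^-14 m

This matches the claimed value.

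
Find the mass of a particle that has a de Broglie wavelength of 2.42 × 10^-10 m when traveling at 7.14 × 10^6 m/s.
3.83 × 10^-31 kg

From the de Broglie relation λ = h/(mv), we solve for m:

m = h/(λv)
m = (6.626 × 10^-34 J·s) / (2.42 × 10^-10 m × 7.14 × 10^6 m/s)
m = 3.83 × 10^-31 kg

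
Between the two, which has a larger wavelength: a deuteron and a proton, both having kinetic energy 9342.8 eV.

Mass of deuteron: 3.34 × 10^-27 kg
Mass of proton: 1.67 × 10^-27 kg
The proton has the longer wavelength.

Using λ = h/√(2mKE):

For deuteron: λ₁ = h/√(2m₁KE) = 2.10 × 10^-13 m
For proton: λ₂ = h/√(2m₂KE) = 2.96 × 10^-13 m

Since λ ∝ 1/√m at constant kinetic energy, the lighter particle has the longer wavelength.

The proton has the longer de Broglie wavelength.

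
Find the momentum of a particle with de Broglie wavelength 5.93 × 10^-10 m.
1.12 × 10^-24 kg·m/s

From the de Broglie relation λ = h/p, we solve for p:

p = h/λ
p = (6.626 × 10^-34 J·s) / (5.93 × 10^-10 m)
p = 1.12 × 10^-24 kg·m/s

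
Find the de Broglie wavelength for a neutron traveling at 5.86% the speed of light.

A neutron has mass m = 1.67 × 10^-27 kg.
2.26 × 10^-14 m

Using the de Broglie relation λ = h/(mv):

v = 5.86% × c = 1.757 × 10^7 m/s

λ = h/(mv)
λ = (6.626 × 10^-34 J·s) / (1.67 × 10^-27 kg × 1.757 × 10^7 m/s)
λ = 2.26 × 10^-14 m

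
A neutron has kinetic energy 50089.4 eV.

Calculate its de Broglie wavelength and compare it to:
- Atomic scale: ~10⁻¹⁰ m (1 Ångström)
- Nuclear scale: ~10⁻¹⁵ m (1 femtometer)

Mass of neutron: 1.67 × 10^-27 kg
λ = 1.28 × 10^-13 m, which is between nuclear and atomic scales.

Using λ = h/√(2mKE):

KE = 50089.4 eV = 8.025 × 10^-15 J

λ = h/√(2mKE)
λ = (6.626 × 10^-34 J·s) / √(2 × 1.67 × 10^-27 kg × 8.025 × 10^-15 J)
λ = 1.28 × 10^-13 m

Comparison:
- Atomic scale (10⁻¹⁰ m): λ is 0.0013× this size
- Nuclear scale (10⁻¹⁵ m): λ is 1.3e+02× this size

The wavelength is between nuclear and atomic scales.

This wavelength is appropriate for probing atomic structure but too large for nuclear physics experiments.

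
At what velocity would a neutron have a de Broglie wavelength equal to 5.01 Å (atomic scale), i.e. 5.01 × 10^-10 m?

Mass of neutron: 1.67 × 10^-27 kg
7.92 × 10^2 m/s

From λ = h/(mv), solve for v:

v = h/(mλ)
v = (6.626 × 10^-34 J·s) / (1.67 × 10^-27 kg × 5.01 × 10^-10 m)
v = 7.92 × 10^2 m/s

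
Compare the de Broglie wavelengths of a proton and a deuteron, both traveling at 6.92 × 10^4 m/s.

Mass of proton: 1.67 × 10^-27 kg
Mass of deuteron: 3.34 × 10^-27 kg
The proton has the longer wavelength.

Using λ = h/(mv), since both particles have the same velocity, the wavelength depends only on mass.

For proton: λ₁ = h/(m₁v) = 5.73 × 10^-12 m
For deuteron: λ₂ = h/(m₂v) = 2.87 × 10^-12 m

Since λ ∝ 1/m at constant velocity, the lighter particle has the longer wavelength.

The proton has the longer de Broglie wavelength.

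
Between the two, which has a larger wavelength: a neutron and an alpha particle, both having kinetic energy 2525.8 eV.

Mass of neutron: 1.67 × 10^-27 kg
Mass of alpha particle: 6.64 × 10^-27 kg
The neutron has the longer wavelength.

Using λ = h/√(2mKE):

For neutron: λ₁ = h/√(2m₁KE) = 5.70 × 10^-13 m
For alpha particle: λ₂ = h/√(2m₂KE) = 2.86 × 10^-13 m

Since λ ∝ 1/√m at constant kinetic energy, the lighter particle has the longer wavelength.

The neutron has the longer de Broglie wavelength.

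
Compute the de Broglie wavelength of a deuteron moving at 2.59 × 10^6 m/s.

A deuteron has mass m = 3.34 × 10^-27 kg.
7.66 × 10^-14 m

Using the de Broglie relation λ = h/(mv):

λ = h/(mv)
λ = (6.626 × 10^-34 J·s) / (3.34 × 10^-27 kg × 2.59 × 10^6 m/s)
λ = 7.66 × 10^-14 m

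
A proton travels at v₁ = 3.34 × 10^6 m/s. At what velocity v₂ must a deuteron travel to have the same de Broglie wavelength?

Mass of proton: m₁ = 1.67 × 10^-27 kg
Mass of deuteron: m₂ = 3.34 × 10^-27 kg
v₂ = 1.67 × 10^6 m/s

For equal de Broglie wavelengths: λ₁ = λ₂

h/(m₁v₁) = h/(m₂v₂)
m₁v₁ = m₂v₂
v₂ = v₁ · (m₁/m₂)

v₂ = 3.34 × 10^6 m/s × (1.67 × 10^-27 kg / 3.34 × 10^-27 kg)
v₂ = 1.67 × 10^6 m/s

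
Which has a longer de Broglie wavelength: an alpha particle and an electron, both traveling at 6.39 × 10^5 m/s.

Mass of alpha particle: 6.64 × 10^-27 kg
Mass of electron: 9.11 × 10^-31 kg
The electron has the longer wavelength.

Using λ = h/(mv), since both particles have the same velocity, the wavelength depends only on mass.

For alpha particle: λ₁ = h/(m₁v) = 1.56 × 10^-13 m
For electron: λ₂ = h/(m₂v) = 1.14 × 10^-9 m

Since λ ∝ 1/m at constant velocity, the lighter particle has the longer wavelength.

The electron has the longer de Broglie wavelength.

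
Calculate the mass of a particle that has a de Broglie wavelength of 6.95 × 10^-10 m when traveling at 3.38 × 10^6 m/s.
2.82 × 10^-31 kg

From the de Broglie relation λ = h/(mv), we solve for m:

m = h/(λv)
m = (6.626 × 10^-34 J·s) / (6.95 × 10^-10 m × 3.38 × 10^6 m/s)
m = 2.82 × 10^-31 kg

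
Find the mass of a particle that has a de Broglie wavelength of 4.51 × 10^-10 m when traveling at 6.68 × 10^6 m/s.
2.20 × 10^-31 kg

From the de Broglie relation λ = h/(mv), we solve for m:

m = h/(λv)
m = (6.626 × 10^-34 J·s) / (4.51 × 10^-10 m × 6.68 × 10^6 m/s)
m = 2.20 × 10^-31 kg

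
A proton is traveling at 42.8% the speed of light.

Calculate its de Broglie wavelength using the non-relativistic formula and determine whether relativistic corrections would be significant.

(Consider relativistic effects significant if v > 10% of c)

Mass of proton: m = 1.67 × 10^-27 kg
Yes, relativistic corrections are needed.

Using the non-relativistic de Broglie formula λ = h/(mv):

v = 42.8% × c = 1.283 × 10^8 m/s

λ = h/(mv)
λ = (6.626 × 10^-34 J·s) / (1.67 × 10^-27 kg × 1.283 × 10^8 m/s)
λ = 3.09 × 10^-15 m

Since v = 42.8% of c > 10% of c, relativistic corrections ARE significant and the actual wavelength would differ from this non-relativistic estimate.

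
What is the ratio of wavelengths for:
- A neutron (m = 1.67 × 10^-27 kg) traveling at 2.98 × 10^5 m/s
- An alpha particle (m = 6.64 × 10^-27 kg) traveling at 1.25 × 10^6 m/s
λ₁/λ₂ = 16.7

Using λ = h/(mv):

λ₁ = h/(m₁v₁) = 1.33 × 10^-12 m
λ₂ = h/(m₂v₂) = 7.98 × 10^-14 m

Ratio λ₁/λ₂ = (m₂v₂)/(m₁v₁)
         = (6.64 × 10^-27 kg × 1.25 × 10^6 m/s) / (1.67 × 10^-27 kg × 2.98 × 10^5 m/s)
         = 16.7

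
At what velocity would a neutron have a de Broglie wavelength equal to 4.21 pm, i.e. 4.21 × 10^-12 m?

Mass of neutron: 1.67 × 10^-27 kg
9.42 × 10^4 m/s

From λ = h/(mv), solve for v:

v = h/(mλ)
v = (6.626 × 10^-34 J·s) / (1.67 × 10^-27 kg × 4.21 × 10^-12 m)
v = 9.42 × 10^4 m/s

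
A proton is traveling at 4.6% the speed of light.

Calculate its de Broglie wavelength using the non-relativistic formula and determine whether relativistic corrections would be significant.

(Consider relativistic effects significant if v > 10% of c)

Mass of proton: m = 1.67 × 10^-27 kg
No, relativistic corrections are not needed.

Using the non-relativistic de Broglie formula λ = h/(mv):

v = 4.6% × c = 1.379 × 10^7 m/s

λ = h/(mv)
λ = (6.626 × 10^-34 J·s) / (1.67 × 10^-27 kg × 1.379 × 10^7 m/s)
λ = 2.88 × 10^-14 m

Since v = 4.6% of c < 10% of c, relativistic corrections are NOT significant and this non-relativistic result is a good approximation.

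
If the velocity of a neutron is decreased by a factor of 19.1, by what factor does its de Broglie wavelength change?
The wavelength increases by a factor of 19.1.

From λ = h/(mv), the wavelength is inversely proportional to velocity:

λ ∝ 1/v

If v → v/19.1, then λ → 19.1λ

When velocity is decreased by a factor of 19.1, the wavelength increases by a factor of 19.1.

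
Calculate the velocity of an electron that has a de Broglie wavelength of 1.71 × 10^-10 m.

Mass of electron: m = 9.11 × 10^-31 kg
4.25 × 10^6 m/s

From the de Broglie relation λ = h/(mv), we solve for v:

v = h/(mλ)
v = (6.626 × 10^-34 J·s) / (9.11 × 10^-31 kg × 1.71 × 10^-10 m)
v = 4.25 × 10^6 m/s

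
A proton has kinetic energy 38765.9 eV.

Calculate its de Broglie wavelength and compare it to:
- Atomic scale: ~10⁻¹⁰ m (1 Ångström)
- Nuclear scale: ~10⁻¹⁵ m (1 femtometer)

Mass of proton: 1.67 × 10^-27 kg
λ = 1.45 × 10^-13 m, which is between nuclear and atomic scales.

Using λ = h/√(2mKE):

KE = 38765.9 eV = 6.211 × 10^-15 J

λ = h/√(2mKE)
λ = (6.626 × 10^-34 J·s) / √(2 × 1.67 × 10^-27 kg × 6.211 × 10^-15 J)
λ = 1.45 × 10^-13 m

Comparison:
- Atomic scale (10⁻¹⁰ m): λ is 0.0015× this size
- Nuclear scale (10⁻¹⁵ m): λ is 1.5e+02× this size

The wavelength is between nuclear and atomic scales.

This wavelength is appropriate for probing atomic structure but too large for nuclear physics experiments.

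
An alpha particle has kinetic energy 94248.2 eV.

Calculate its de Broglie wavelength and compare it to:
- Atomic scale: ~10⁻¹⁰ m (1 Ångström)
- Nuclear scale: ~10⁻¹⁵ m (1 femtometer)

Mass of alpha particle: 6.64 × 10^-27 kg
λ = 4.68 × 10^-14 m, which is between nuclear and atomic scales.

Using λ = h/√(2mKE):

KE = 94248.2 eV = 1.510 × 10^-14 J

λ = h/√(2mKE)
λ = (6.626 × 10^-34 J·s) / √(2 × 6.64 × 10^-27 kg × 1.510 × 10^-14 J)
λ = 4.68 × 10^-14 m

Comparison:
- Atomic scale (10⁻¹⁰ m): λ is 0.00047× this size
- Nuclear scale (10⁻¹⁵ m): λ is 47× this size

The wavelength is between nuclear and atomic scales.

This wavelength is appropriate for probing atomic structure but too large for nuclear physics experiments.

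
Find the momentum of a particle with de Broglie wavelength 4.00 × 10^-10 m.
1.66 × 10^-24 kg·m/s

From the de Broglie relation λ = h/p, we solve for p:

p = h/λ
p = (6.626 × 10^-34 J·s) / (4.00 × 10^-10 m)
p = 1.66 × 10^-24 kg·m/s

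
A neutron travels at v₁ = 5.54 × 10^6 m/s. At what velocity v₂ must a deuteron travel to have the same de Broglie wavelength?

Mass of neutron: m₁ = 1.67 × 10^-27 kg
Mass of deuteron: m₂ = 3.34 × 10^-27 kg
v₂ = 2.77 × 10^6 m/s

For equal de Broglie wavelengths: λ₁ = λ₂

h/(m₁v₁) = h/(m₂v₂)
m₁v₁ = m₂v₂
v₂ = v₁ · (m₁/m₂)

v₂ = 5.54 × 10^6 m/s × (1.67 × 10^-27 kg / 3.34 × 10^-27 kg)
v₂ = 2.77 × 10^6 m/s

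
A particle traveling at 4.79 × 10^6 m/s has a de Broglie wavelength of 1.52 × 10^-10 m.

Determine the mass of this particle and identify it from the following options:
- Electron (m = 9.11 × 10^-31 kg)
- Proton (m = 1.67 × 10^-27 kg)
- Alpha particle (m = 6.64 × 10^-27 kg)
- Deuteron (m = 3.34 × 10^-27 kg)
The particle is an electron.

From λ = h/(mv), solve for mass:

m = h/(λv)
m = (6.626 × 10^-34 J·s) / (1.52 × 10^-10 m × 4.79 × 10^6 m/s)
m = 9.10 × 10^-31 kg

Comparing with the listed masses, this is closest to an electron.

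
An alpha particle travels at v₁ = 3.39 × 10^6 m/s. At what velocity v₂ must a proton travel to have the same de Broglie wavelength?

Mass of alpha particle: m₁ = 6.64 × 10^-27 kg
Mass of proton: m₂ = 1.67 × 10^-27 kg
v₂ = 1.35 × 10^7 m/s

For equal de Broglie wavelengths: λ₁ = λ₂

h/(m₁v₁) = h/(m₂v₂)
m₁v₁ = m₂v₂
v₂ = v₁ · (m₁/m₂)

v₂ = 3.39 × 10^6 m/s × (6.64 × 10^-27 kg / 1.67 × 10^-27 kg)
v₂ = 1.35 × 10^7 m/s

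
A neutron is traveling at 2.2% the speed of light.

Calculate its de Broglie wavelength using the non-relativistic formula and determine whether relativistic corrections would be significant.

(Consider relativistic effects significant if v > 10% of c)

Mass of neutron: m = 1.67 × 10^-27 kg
No, relativistic corrections are not needed.

Using the non-relativistic de Broglie formula λ = h/(mv):

v = 2.2% × c = 6.595 × 10^6 m/s

λ = h/(mv)
λ = (6.626 × 10^-34 J·s) / (1.67 × 10^-27 kg × 6.595 × 10^6 m/s)
λ = 6.02 × 10^-14 m

Since v = 2.2% of c < 10% of c, relativistic corrections are NOT significant and this non-relativistic result is a good approximation.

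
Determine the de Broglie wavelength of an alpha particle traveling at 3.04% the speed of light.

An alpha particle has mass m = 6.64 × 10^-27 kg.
1.09 × 10^-14 m

Using the de Broglie relation λ = h/(mv):

v = 3.04% × c = 9.114 × 10^6 m/s

λ = h/(mv)
λ = (6.626 × 10^-34 J·s) / (6.64 × 10^-27 kg × 9.114 × 10^6 m/s)
λ = 1.09 × 10^-14 m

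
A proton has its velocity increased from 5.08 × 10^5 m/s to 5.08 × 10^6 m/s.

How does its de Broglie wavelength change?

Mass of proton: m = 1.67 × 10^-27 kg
The wavelength decreases by a factor of 10.

Using λ = h/(mv):

Initial wavelength: λ₁ = h/(mv₁) = 7.81 × 10^-13 m
Final wavelength: λ₂ = h/(mv₂) = 7.81 × 10^-14 m

Since λ ∝ 1/v, when velocity increases by a factor of 10, the wavelength decreases by a factor of 10.

λ₂/λ₁ = v₁/v₂ = 1/10

The wavelength decreases by a factor of 10.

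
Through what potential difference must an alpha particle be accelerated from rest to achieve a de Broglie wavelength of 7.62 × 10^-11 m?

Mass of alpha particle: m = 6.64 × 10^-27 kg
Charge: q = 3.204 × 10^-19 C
1.78 × 10^-2 V

From λ = h/√(2mqV), we solve for V:

λ² = h²/(2mqV)
V = h²/(2mqλ²)
V = (6.626 × 10^-34 J·s)² / (2 × 6.64 × 10^-27 kg × 3.204 × 10^-19 C × (7.62 × 10^-11 m)²)
V = 1.78 × 10^-2 V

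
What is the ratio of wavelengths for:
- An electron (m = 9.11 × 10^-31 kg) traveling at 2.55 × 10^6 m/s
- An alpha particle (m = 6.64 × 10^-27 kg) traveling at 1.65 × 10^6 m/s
λ₁/λ₂ = 4.72 × 10^3

Using λ = h/(mv):

λ₁ = h/(m₁v₁) = 2.85 × 10^-10 m
λ₂ = h/(m₂v₂) = 6.05 × 10^-14 m

Ratio λ₁/λ₂ = (m₂v₂)/(m₁v₁)
         = (6.64 × 10^-27 kg × 1.65 × 10^6 m/s) / (9.11 × 10^-31 kg × 2.55 × 10^6 m/s)
         = 4.72 × 10^3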